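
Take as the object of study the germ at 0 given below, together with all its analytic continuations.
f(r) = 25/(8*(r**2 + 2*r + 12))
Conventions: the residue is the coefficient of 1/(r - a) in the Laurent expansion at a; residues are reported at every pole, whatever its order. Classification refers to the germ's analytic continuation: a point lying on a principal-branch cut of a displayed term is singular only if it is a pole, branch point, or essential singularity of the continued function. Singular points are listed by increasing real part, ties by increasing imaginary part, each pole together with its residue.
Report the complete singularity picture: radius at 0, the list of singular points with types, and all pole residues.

Denominator factor (r**2 + 2*r + 12): discriminant -44, complex-conjugate roots (-1) + (sqrt(11))*i and (-1) - (sqrt(11))*i; poles of order 1, moduli (2)*sqrt(3) and (2)*sqrt(3).
The radius of convergence is the smallest modulus among the singular points: (2)*sqrt(3).
The factor r**2 + 2*r + 12 splits as (r - a)(r - a') with a = (-1) - (sqrt(11))*i, a' = (-1) + (sqrt(11))*i. At the order-1 pole a set g(r) = (r - a)*f(r) = [25/8] / (r - a').
Simple pole: residue = g(a) at a = (-1) - (sqrt(11))*i, which is ((25/176)*sqrt(11))*i.
The factor r**2 + 2*r + 12 splits as (r - a)(r - a') with a = (-1) + (sqrt(11))*i, a' = (-1) - (sqrt(11))*i. At the order-1 pole a set g(r) = (r - a)*f(r) = [25/8] / (r - a').
Simple pole: residue = g(a) at a = (-1) + (sqrt(11))*i, which is -((25/176)*sqrt(11))*i.
List the singular points by increasing real part (a conjugate pair: the negative imaginary part first).

Radius of convergence at 0: (2)*sqrt(3).
At (-1) - (sqrt(11))*i: a pole of order 1; residue ((25/176)*sqrt(11))*i.
At (-1) + (sqrt(11))*i: a pole of order 1; residue -((25/176)*sqrt(11))*i.


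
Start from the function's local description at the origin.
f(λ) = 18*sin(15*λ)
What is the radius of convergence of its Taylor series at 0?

The radius of convergence is infinite.

The factor sin(15*λ) is entire and contributes no finite singular point.
The polynomial part has no poles.
No finite singular points: the Taylor series at 0 converges everywhere.


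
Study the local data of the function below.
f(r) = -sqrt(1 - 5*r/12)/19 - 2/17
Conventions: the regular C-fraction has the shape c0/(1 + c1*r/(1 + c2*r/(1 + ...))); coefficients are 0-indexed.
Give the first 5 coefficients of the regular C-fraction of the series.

Taylor coefficients (expand at 0): a_0 = -55/323, a_1 = 5/456, a_2 = 25/21888, a_3 = 125/525312, a_4 = 3125/50429952.
c0 = a_0 = -55/323. Peel one level at a time: if S = 1 + c*r/S' with S'(0) = 1, then c is the r-coefficient of S and S' = c*r/(S - 1).
S_1 = c0/f = 1 + (17/264)*r + (1513/139392)*r^2 + ...; c1 = 17/264.
S_2 = c1*r/(S_1 - 1) = 1 + (-89/528)*r + (-25/2304)*r^2 + ...; c2 = -89/528.
S_3 = c2*r/(S_2 - 1) = 1 + (-275/4272)*r + (-56375/6083328)*r^2 + ...; c3 = -275/4272.
S_4 = c3*r/(S_3 - 1) = 1 + (-205/1424)*r + ...; c4 = -205/1424.

The regular C-fraction coefficients are [-55/323, 17/264, -89/528, -275/4272, -205/1424].


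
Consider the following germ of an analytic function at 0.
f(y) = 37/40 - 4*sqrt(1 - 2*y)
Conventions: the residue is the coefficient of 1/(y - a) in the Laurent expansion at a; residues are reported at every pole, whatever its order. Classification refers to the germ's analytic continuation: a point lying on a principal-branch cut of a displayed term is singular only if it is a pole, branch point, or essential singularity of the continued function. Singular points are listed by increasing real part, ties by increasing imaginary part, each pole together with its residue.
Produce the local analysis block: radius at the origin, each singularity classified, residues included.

Branch term (-4)*sqrt(1 - y/(1/2)): its argument vanishes at y = 1/2, a square-root branch point, modulus 1/2.
The radius of convergence is the smallest modulus among the singular points: 1/2.

Radius of convergence at 0: 1/2.
At 1/2: an algebraic (square-root) branch point.


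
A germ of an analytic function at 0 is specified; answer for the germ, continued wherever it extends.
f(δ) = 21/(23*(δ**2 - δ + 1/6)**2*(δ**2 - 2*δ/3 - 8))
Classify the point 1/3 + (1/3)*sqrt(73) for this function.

The denominator factor δ**2 - 2*δ/3 - 8 vanishes at 1/3 + (1/3)*sqrt(73) and appears to the power 1; the numerator there equals 21/23, nonzero, and no other factor vanishes.
Hence a pole whose order is the multiplicity, 1.

The point is a pole of order 1.


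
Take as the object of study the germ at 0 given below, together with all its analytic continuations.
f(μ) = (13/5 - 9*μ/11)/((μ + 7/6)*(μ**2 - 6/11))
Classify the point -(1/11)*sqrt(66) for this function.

The denominator factor μ**2 - 6/11 vanishes at -(1/11)*sqrt(66) and appears to the power 1; the numerator there equals 13/5 + (9/121)*sqrt(66), nonzero, and no other factor vanishes.
Hence a pole whose order is the multiplicity, 1.

The point is a pole of order 1.


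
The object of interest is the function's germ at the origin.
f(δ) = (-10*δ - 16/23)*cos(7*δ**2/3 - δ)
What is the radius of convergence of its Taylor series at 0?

The radius of convergence is infinite.

The factor cos(7*δ**2/3 - δ) is entire and contributes no finite singular point.
The polynomial part has no poles.
No finite singular points: the Taylor series at 0 converges everywhere.


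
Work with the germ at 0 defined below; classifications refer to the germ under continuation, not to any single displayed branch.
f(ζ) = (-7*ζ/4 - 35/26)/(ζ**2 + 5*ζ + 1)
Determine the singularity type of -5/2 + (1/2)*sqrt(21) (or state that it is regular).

The point is a pole of order 1.

The denominator factor ζ**2 + 5*ζ + 1 vanishes at -5/2 + (1/2)*sqrt(21) and appears to the power 1; the numerator there equals 315/104 - (7/8)*sqrt(21), nonzero, and no other factor vanishes.
Hence a pole whose order is the multiplicity, 1.


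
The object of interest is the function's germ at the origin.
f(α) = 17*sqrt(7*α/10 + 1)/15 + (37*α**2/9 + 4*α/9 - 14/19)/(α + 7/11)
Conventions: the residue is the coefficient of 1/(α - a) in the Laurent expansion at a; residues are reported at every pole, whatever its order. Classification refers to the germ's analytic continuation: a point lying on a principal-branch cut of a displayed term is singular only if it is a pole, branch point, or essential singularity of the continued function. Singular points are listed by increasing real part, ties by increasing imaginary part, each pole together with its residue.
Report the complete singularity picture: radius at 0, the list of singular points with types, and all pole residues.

Radius of convergence at 0: 7/11.
At -10/7: an algebraic (square-root) branch point.
At -7/11: a pole of order 1; residue 13349/20691.

Denominator factor (α + 7/11): pole of order 1 at -7/11, modulus 7/11.
Branch term (17/15)*sqrt(1 - α/(-10/7)): its argument vanishes at α = -10/7, a square-root branch point, modulus 10/7.
The radius of convergence is the smallest modulus among the singular points: 7/11.
The branch term is analytic at -7/11 and contributes nothing to the residue; only the rational part matters.
At the order-1 pole -7/11 set g(α) = (α - (-7/11))*(rational part) = 37*α**2/9 + 4*α/9 - 14/19.
Simple pole: residue = g(a) at a = -7/11, which is 13349/20691.
List the singular points by increasing real part (a conjugate pair: the negative imaginary part first).


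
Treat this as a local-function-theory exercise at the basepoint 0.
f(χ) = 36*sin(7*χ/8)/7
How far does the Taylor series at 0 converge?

The factor sin(7*χ/8) is entire and contributes no finite singular point.
The polynomial part has no poles.
No finite singular points: the Taylor series at 0 converges everywhere.

The radius of convergence is infinite.


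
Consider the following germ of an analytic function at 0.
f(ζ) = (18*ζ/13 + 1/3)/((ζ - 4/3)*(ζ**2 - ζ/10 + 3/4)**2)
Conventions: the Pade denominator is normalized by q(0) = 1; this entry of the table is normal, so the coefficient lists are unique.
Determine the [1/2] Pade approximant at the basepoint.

Taylor coefficients needed (expand at 0): a_0 = -4/9, a_1 = -4033/1755, a_2 = -37007/35100, a_3 = 28454551/6318000.
Write the denominator as Q(ζ) = 1 + q1*ζ + q2*ζ^2. Requiring Q*f - P = O(ζ^4) with deg P <= 1 kills the coefficients of ζ^2..ζ^3 in Q*f:
  ζ^2: a_2 + q1*a_1 + q2*a_0 = 0, i.e. -37007/35100 + (-4033/1755)*q1 + (-4/9)*q2 = 0.
  ζ^3: a_3 + q1*a_2 + q2*a_1 = 0, i.e. 28454551/6318000 + (-37007/35100)*q1 + (-4033/1755)*q2 = 0.
Solving this linear system: q1 = -102207107/111163620, q2 = 1985669791/833727150.
The numerator is Q*f truncated at degree 1: P0 = a_0 = -4/9; P1 = a_1 + q1*a_0 = -409557040/216769059.

The Pade approximant has numerator coefficients [-4/9, -409557040/216769059]; denominator coefficients [1, -102207107/111163620, 1985669791/833727150].


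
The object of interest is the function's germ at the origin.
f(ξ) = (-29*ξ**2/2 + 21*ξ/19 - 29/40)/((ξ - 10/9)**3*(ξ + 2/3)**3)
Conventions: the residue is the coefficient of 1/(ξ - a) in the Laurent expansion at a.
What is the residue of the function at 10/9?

The residue is 353205603/398458880.

At the order-3 pole 10/9 set g(ξ) = (ξ - (10/9))^3*f(ξ) = (-29*ξ**2/2 + 21*ξ/19 - 29/40)/(ξ + 2/3)**3.
Order-3 pole: residue = g''(a)/2; g''(10/9) = 353205603/199229440, so the residue is 353205603/398458880.


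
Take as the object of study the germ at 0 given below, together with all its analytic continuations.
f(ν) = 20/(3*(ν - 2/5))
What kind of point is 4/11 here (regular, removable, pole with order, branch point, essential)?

Denominator factors: ν - 2/5 = -2/55 at ν = 4/11 — none vanishes.
So the germ continues analytically to 4/11.

The point is a regular point.


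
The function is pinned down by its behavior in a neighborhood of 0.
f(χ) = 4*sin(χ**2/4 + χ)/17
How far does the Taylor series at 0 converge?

The factor -sin(χ**2/4 + χ) is entire and contributes no finite singular point.
The polynomial part has no poles.
No finite singular points: the Taylor series at 0 converges everywhere.

The radius of convergence is infinite.


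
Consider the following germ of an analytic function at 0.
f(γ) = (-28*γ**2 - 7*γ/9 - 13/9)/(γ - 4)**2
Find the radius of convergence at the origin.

Denominator factor (γ - 4)^2: pole of order 2 at 4, modulus 4.
The radius of convergence is the smallest modulus among the singular points: 4.

The radius of convergence is 4.


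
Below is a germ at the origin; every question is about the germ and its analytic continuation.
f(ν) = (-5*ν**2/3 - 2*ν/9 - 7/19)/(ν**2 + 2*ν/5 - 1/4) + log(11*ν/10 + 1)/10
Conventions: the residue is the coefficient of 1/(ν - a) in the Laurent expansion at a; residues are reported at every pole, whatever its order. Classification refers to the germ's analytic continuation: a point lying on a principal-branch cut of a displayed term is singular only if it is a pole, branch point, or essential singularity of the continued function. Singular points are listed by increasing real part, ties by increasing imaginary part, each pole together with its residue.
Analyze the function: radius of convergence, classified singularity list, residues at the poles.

Radius of convergence at 0: -1/5 + (1/10)*sqrt(29).
At -10/11: a logarithmic branch point.
At -1/5 - (1/10)*sqrt(29): a pole of order 1; residue 2/9 + (2989/19836)*sqrt(29).
At -1/5 + (1/10)*sqrt(29): a pole of order 1; residue 2/9 - (2989/19836)*sqrt(29).

Denominator factor (ν**2 + 2*ν/5 - 1/4): discriminant 29/25, real irrational roots -1/5 + (1/10)*sqrt(29) and -1/5 - (1/10)*sqrt(29); poles of order 1, moduli -1/5 + (1/10)*sqrt(29) and 1/5 + (1/10)*sqrt(29).
Branch term (1/10)*log(1 - ν/(-10/11)): its argument vanishes at ν = -10/11, a logarithmic branch point, modulus 10/11.
The radius of convergence is the smallest modulus among the singular points: -1/5 + (1/10)*sqrt(29).
The branch term is analytic at -1/5 - (1/10)*sqrt(29) and contributes nothing to the residue; only the rational part matters.
The factor ν**2 + 2*ν/5 - 1/4 splits as (ν - a)(ν - a') with a = -1/5 - (1/10)*sqrt(29), a' = -1/5 + (1/10)*sqrt(29). At the order-1 pole a set g(ν) = (ν - a)*(rational part) = [-5*ν**2/3 - 2*ν/9 - 7/19] / (ν - a').
Simple pole: residue = g(a) at a = -1/5 - (1/10)*sqrt(29), which is 2/9 + (2989/19836)*sqrt(29).
The branch term is analytic at -1/5 + (1/10)*sqrt(29) and contributes nothing to the residue; only the rational part matters.
The factor ν**2 + 2*ν/5 - 1/4 splits as (ν - a)(ν - a') with a = -1/5 + (1/10)*sqrt(29), a' = -1/5 - (1/10)*sqrt(29). At the order-1 pole a set g(ν) = (ν - a)*(rational part) = [-5*ν**2/3 - 2*ν/9 - 7/19] / (ν - a').
Simple pole: residue = g(a) at a = -1/5 + (1/10)*sqrt(29), which is 2/9 - (2989/19836)*sqrt(29).
List the singular points by increasing real part (a conjugate pair: the negative imaginary part first).


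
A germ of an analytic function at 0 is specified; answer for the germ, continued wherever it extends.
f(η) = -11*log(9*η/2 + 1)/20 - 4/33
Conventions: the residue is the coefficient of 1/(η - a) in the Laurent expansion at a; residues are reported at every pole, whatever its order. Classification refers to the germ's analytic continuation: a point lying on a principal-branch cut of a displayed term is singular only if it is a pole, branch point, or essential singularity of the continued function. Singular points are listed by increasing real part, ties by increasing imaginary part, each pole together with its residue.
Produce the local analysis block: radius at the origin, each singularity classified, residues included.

Radius of convergence at 0: 2/9.
At -2/9: a logarithmic branch point.

Branch term (-11/20)*log(1 - η/(-2/9)): its argument vanishes at η = -2/9, a logarithmic branch point, modulus 2/9.
The radius of convergence is the smallest modulus among the singular points: 2/9.


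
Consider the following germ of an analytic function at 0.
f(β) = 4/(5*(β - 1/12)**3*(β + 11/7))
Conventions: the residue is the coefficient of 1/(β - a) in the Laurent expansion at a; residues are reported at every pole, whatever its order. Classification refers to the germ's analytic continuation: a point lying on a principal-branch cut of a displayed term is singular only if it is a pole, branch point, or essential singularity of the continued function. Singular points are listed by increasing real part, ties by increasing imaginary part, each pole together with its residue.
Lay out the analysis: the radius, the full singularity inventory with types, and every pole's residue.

Denominator factor (β + 11/7): pole of order 1 at -11/7, modulus 11/7.
Denominator factor (β - 1/12)^3: pole of order 3 at 1/12, modulus 1/12.
The radius of convergence is the smallest modulus among the singular points: 1/12.
At the order-1 pole -11/7 set g(β) = (β - (-11/7))*f(β) = 4/(5*(β - 1/12)**3).
Simple pole: residue = g(a) at a = -11/7, which is -2370816/13428095.
At the order-3 pole 1/12 set g(β) = (β - (1/12))^3*f(β) = 4/(5*(β + 11/7)).
Order-3 pole: residue = g''(a)/2; g''(1/12) = 4741632/13428095, so the residue is 2370816/13428095.
List the singular points by increasing real part (a conjugate pair: the negative imaginary part first).

Radius of convergence at 0: 1/12.
At -11/7: a pole of order 1; residue -2370816/13428095.
At 1/12: a pole of order 3; residue 2370816/13428095.


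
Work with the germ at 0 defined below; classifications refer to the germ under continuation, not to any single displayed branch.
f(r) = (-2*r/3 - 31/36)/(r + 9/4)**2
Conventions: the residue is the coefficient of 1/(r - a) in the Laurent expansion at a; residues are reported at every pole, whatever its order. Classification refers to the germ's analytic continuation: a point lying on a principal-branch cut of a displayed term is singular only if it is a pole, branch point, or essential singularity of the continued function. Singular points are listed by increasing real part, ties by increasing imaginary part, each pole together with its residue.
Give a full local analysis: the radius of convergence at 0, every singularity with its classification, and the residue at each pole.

Denominator factor (r + 9/4)^2: pole of order 2 at -9/4, modulus 9/4.
The radius of convergence is the smallest modulus among the singular points: 9/4.
At the order-2 pole -9/4 set g(r) = (r - (-9/4))^2*f(r) = -2*r/3 - 31/36.
Order-2 pole: residue = g'(a); g'(-9/4) = -2/3, so the residue is -2/3.

Radius of convergence at 0: 9/4.
At -9/4: a pole of order 2; residue -2/3.


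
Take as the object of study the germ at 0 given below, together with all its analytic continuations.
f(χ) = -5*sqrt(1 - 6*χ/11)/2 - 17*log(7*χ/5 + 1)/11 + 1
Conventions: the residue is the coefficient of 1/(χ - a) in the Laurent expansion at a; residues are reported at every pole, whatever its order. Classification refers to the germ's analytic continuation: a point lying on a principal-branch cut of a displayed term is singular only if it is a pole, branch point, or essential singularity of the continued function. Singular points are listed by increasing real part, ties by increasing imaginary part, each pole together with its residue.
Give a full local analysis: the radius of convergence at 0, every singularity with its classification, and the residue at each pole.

Radius of convergence at 0: 5/7.
At -5/7: a logarithmic branch point.
At 11/6: an algebraic (square-root) branch point.

Branch term (-17/11)*log(1 - χ/(-5/7)): its argument vanishes at χ = -5/7, a logarithmic branch point, modulus 5/7.
Branch term (-5/2)*sqrt(1 - χ/(11/6)): its argument vanishes at χ = 11/6, a square-root branch point, modulus 11/6.
The radius of convergence is the smallest modulus among the singular points: 5/7.
List the singular points by increasing real part (a conjugate pair: the negative imaginary part first).


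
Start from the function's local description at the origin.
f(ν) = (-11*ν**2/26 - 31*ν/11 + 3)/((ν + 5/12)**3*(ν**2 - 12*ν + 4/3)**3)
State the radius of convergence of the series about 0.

Denominator factor (ν**2 - 12*ν + 4/3)^3: discriminant 416/3, real irrational roots 6 + (2/3)*sqrt(78) and 6 - (2/3)*sqrt(78); poles of order 3, moduli 6 + (2/3)*sqrt(78) and 6 - (2/3)*sqrt(78).
Denominator factor (ν + 5/12)^3: pole of order 3 at -5/12, modulus 5/12.
The radius of convergence is the smallest modulus among the singular points: 6 - (2/3)*sqrt(78).

The radius of convergence is 6 - (2/3)*sqrt(78).


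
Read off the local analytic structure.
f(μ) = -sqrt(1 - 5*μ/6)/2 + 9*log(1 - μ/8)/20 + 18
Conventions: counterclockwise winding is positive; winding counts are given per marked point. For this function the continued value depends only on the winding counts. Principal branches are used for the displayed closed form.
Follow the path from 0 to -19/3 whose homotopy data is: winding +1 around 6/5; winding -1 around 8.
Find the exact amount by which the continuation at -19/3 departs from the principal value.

Continued minus principal equals ((1/6)*sqrt(226)) - ((9/10)*pi)*i.

The rational part is single-valued and drops out of the difference; each branch term changes only by its own monodromy.
(-1/2)*sqrt(1 - μ/(6/5)): winding +1 is odd, the square root flips sign, contributing -2*(-1/2)*sqrt(1 - (-19/3)/(6/5)) = -2*(-1/2)*sqrt(113/18) = (1/6)*sqrt(226).
(9/20)*log(1 - μ/(8)): each positive loop around 8 adds 2*pi*i to the log, so winding -1 contributes (9/20)*(-1)*2*pi*i = -(9/10)*pi*i.
Summing the contributions at μ = -19/3 gives ((1/6)*sqrt(226)) - ((9/10)*pi)*i.


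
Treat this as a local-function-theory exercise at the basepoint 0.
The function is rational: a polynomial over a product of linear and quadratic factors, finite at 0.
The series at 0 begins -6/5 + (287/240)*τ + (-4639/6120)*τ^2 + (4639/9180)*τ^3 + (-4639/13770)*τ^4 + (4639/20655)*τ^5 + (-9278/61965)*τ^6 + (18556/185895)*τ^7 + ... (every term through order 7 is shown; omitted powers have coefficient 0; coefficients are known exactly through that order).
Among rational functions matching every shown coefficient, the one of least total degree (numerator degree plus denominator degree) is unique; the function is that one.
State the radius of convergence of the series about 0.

The radius of convergence is 3/2.

No rational of total degree below 3 reproduces all 8 coefficients; solving the [2/1] Pade equations on them gives f(τ) = (τ**2/17 + 19*τ/32 - 9/5)/(τ + 3/2), whose expansion matches every shown term.
Denominator factor (τ + 3/2): pole of order 1 at -3/2, modulus 3/2.
The radius of convergence is the smallest modulus among the singular points: 3/2.


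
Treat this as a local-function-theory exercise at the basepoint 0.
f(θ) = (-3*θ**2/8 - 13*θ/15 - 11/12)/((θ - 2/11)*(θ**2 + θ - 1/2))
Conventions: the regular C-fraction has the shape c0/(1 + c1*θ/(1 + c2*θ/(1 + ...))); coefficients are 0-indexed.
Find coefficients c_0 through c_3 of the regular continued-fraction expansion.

Taylor coefficients (expand at 0): a_0 = -121/12, a_1 = -10219/120, a_2 = -8833/16, a_3 = -1566301/480.
c0 = a_0 = -121/12. Peel one level at a time: if S = 1 + c*θ/S' with S'(0) = 1, then c is the θ-coefficient of S and S' = c*θ/(S - 1).
S_1 = c0/f = 1 + (-929/110)*θ + (100283/6050)*θ^2 + ...; c1 = -929/110.
S_2 = c1*θ/(S_1 - 1) = 1 + (100283/51095)*θ + (6400393/1726082)*θ^2 + ...; c2 = 100283/51095.
S_3 = c2*θ/(S_2 - 1) = 1 + (-352021615/186325814)*θ + ...; c3 = -352021615/186325814.

The regular C-fraction coefficients are [-121/12, -929/110, 100283/51095, -352021615/186325814].


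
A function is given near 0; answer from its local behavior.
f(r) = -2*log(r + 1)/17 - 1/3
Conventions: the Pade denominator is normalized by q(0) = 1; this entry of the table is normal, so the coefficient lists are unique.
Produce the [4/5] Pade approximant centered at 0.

The Pade approximant has numerator coefficients [-1/3, -2741/3213, -2396/3213, -634/2499, -197/7497]; denominator coefficients [1, 139/63, 103/63, 67/147, 31/882, -1/4410].

Taylor coefficients needed (expand at 0): a_0 = -1/3, a_1 = -2/17, a_2 = 1/17, a_3 = -2/51, a_4 = 1/34, a_5 = -2/85, a_6 = 1/51, a_7 = -2/119, a_8 = 1/68, a_9 = -2/153.
Write the denominator as Q(r) = 1 + q1*r + q2*r^2 + q3*r^3 + q4*r^4 + q5*r^5. Requiring Q*f - P = O(r^10) with deg P <= 4 kills the coefficients of r^5..r^9 in Q*f:
  r^5: a_5 + q1*a_4 + q2*a_3 + q3*a_2 + q4*a_1 + q5*a_0 = 0, i.e. -2/85 + (1/34)*q1 + (-2/51)*q2 + (1/17)*q3 + (-2/17)*q4 + (-1/3)*q5 = 0.
  r^6: a_6 + q1*a_5 + q2*a_4 + q3*a_3 + q4*a_2 + q5*a_1 = 0, i.e. 1/51 + (-2/85)*q1 + (1/34)*q2 + (-2/51)*q3 + (1/17)*q4 + (-2/17)*q5 = 0.
  r^7: a_7 + q1*a_6 + q2*a_5 + q3*a_4 + q4*a_3 + q5*a_2 = 0, i.e. -2/119 + (1/51)*q1 + (-2/85)*q2 + (1/34)*q3 + (-2/51)*q4 + (1/17)*q5 = 0.
  r^8: a_8 + q1*a_7 + q2*a_6 + q3*a_5 + q4*a_4 + q5*a_3 = 0, i.e. 1/68 + (-2/119)*q1 + (1/51)*q2 + (-2/85)*q3 + (1/34)*q4 + (-2/51)*q5 = 0.
  r^9: a_9 + q1*a_8 + q2*a_7 + q3*a_6 + q4*a_5 + q5*a_4 = 0, i.e. -2/153 + (1/68)*q1 + (-2/119)*q2 + (1/51)*q3 + (-2/85)*q4 + (1/34)*q5 = 0.
Solving this linear system: q1 = 139/63, q2 = 103/63, q3 = 67/147, q4 = 31/882, q5 = -1/4410.
The numerator is Q*f truncated at degree 4: P0 = a_0 = -1/3; P1 = a_1 + q1*a_0 = -2741/3213; P2 = a_2 + q1*a_1 + q2*a_0 = -2396/3213; P3 = a_3 + q1*a_2 + q2*a_1 + q3*a_0 = -634/2499; P4 = a_4 + q1*a_3 + q2*a_2 + q3*a_1 + q4*a_0 = -197/7497.


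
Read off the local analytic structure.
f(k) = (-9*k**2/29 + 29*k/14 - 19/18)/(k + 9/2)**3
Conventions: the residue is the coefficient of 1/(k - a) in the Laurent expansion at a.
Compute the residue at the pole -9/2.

At the order-3 pole -9/2 set g(k) = (k - (-9/2))^3*f(k) = -9*k**2/29 + 29*k/14 - 19/18.
Order-3 pole: residue = g''(a)/2; g''(-9/2) = -18/29, so the residue is -9/29.

The residue is -9/29.


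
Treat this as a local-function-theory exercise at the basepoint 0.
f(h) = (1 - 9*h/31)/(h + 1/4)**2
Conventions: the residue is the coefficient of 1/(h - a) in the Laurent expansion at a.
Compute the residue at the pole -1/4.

At the order-2 pole -1/4 set g(h) = (h - (-1/4))^2*f(h) = 1 - 9*h/31.
Order-2 pole: residue = g'(a); g'(-1/4) = -9/31, so the residue is -9/31.

The residue is -9/31.


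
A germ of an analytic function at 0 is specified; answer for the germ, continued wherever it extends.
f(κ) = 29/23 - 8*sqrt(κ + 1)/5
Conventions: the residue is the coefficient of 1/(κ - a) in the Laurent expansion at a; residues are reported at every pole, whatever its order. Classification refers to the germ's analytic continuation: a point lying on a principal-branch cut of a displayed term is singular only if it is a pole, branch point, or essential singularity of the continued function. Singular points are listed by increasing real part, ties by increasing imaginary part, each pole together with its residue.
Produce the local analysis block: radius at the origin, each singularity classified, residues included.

Radius of convergence at 0: 1.
At -1: an algebraic (square-root) branch point.

Branch term (-8/5)*sqrt(1 - κ/(-1)): its argument vanishes at κ = -1, a square-root branch point, modulus 1.
The radius of convergence is the smallest modulus among the singular points: 1.


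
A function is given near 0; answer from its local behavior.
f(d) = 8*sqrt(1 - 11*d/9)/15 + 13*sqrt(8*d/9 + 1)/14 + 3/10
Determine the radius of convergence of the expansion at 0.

Branch term (13/14)*sqrt(1 - d/(-9/8)): its argument vanishes at d = -9/8, a square-root branch point, modulus 9/8.
Branch term (8/15)*sqrt(1 - d/(9/11)): its argument vanishes at d = 9/11, a square-root branch point, modulus 9/11.
The radius of convergence is the smallest modulus among the singular points: 9/11.

The radius of convergence is 9/11.


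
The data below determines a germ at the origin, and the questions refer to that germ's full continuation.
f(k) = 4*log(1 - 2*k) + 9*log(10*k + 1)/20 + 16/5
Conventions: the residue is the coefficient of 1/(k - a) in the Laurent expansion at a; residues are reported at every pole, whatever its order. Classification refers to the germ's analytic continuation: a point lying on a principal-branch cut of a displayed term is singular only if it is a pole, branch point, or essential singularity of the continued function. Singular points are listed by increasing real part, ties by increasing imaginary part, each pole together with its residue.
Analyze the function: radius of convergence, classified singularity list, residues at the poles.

Branch term (4)*log(1 - k/(1/2)): its argument vanishes at k = 1/2, a logarithmic branch point, modulus 1/2.
Branch term (9/20)*log(1 - k/(-1/10)): its argument vanishes at k = -1/10, a logarithmic branch point, modulus 1/10.
The radius of convergence is the smallest modulus among the singular points: 1/10.
List the singular points by increasing real part (a conjugate pair: the negative imaginary part first).

Radius of convergence at 0: 1/10.
At -1/10: a logarithmic branch point.
At 1/2: a logarithmic branch point.


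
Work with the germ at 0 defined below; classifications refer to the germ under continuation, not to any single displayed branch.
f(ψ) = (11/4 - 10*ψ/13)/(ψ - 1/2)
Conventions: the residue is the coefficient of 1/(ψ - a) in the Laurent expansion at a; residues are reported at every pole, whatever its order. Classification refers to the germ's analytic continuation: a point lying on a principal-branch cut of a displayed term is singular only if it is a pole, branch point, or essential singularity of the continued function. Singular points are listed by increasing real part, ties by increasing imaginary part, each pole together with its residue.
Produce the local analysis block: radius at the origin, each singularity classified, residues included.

Radius of convergence at 0: 1/2.
At 1/2: a pole of order 1; residue 123/52.

Denominator factor (ψ - 1/2): pole of order 1 at 1/2, modulus 1/2.
The radius of convergence is the smallest modulus among the singular points: 1/2.
At the order-1 pole 1/2 set g(ψ) = (ψ - (1/2))*f(ψ) = 11/4 - 10*ψ/13.
Simple pole: residue = g(a) at a = 1/2, which is 123/52.


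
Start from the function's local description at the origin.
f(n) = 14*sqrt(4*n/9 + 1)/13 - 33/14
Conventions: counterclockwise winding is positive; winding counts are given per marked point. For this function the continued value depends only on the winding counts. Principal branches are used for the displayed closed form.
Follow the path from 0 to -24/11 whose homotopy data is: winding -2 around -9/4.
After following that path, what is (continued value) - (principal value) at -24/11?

The rational part is single-valued and drops out of the difference; each branch term changes only by its own monodromy.
(14/13)*sqrt(1 - n/(-9/4)): winding -2 is even, the square root returns to the same sheet, contribution 0.
Summing the contributions at n = -24/11 gives 0.

Continued minus principal equals 0.


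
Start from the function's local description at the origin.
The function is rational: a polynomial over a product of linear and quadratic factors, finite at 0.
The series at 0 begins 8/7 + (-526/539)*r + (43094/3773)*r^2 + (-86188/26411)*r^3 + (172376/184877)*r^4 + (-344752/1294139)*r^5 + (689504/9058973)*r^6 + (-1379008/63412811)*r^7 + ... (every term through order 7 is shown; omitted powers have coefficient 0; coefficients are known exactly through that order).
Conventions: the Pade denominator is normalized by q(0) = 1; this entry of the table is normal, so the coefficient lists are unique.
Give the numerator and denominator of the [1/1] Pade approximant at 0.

Taylor coefficients needed (read off): a_0 = 8/7, a_1 = -526/539, a_2 = 43094/3773.
Write the denominator as Q(r) = 1 + q1*r. Requiring Q*f - P = O(r^3) with deg P <= 1 kills the coefficients of r^2..r^2 in Q*f:
  r^2: a_2 + q1*a_1 = 0, i.e. 43094/3773 + (-526/539)*q1 = 0.
Solving this linear system: q1 = 21547/1841.
The numerator is Q*f truncated at degree 1: P0 = a_0 = 8/7; P1 = a_1 + q1*a_0 = 251114/20251.

The Pade approximant has numerator coefficients [8/7, 251114/20251]; denominator coefficients [1, 21547/1841].


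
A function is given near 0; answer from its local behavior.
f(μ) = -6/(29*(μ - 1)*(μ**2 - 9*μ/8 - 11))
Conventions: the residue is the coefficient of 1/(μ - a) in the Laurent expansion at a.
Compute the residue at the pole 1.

The residue is 48/2581.

At the order-1 pole 1 set g(μ) = (μ - (1))*f(μ) = -6/(29*(μ**2 - 9*μ/8 - 11)).
Simple pole: residue = g(a) at a = 1, which is 48/2581.


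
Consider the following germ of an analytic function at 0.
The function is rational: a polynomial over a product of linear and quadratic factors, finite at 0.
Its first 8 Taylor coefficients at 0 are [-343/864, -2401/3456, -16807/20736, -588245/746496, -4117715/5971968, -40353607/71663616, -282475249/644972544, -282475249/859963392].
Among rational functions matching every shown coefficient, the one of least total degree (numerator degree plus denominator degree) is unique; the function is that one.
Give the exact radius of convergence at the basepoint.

No rational of total degree below 3 reproduces all 8 coefficients; solving the [0/3] Pade equations on them gives f(ζ) = 2/(ζ - 12/7)**3, whose expansion matches every shown term.
Denominator factor (ζ - 12/7)^3: pole of order 3 at 12/7, modulus 12/7.
The radius of convergence is the smallest modulus among the singular points: 12/7.

The radius of convergence is 12/7.


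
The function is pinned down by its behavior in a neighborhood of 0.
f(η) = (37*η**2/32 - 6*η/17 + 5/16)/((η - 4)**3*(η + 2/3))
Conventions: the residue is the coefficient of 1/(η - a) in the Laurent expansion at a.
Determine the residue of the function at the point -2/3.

At the order-1 pole -2/3 set g(η) = (η - (-2/3))*f(η) = (37*η**2/32 - 6*η/17 + 5/16)/(η - 4)**3.
Simple pole: residue = g(a) at a = -2/3, which is -7797/746368.

The residue is -7797/746368.


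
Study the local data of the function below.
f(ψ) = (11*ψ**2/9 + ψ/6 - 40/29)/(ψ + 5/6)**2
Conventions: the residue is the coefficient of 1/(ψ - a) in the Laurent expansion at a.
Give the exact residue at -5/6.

At the order-2 pole -5/6 set g(ψ) = (ψ - (-5/6))^2*f(ψ) = 11*ψ**2/9 + ψ/6 - 40/29.
Order-2 pole: residue = g'(a); g'(-5/6) = -101/54, so the residue is -101/54.

The residue is -101/54.


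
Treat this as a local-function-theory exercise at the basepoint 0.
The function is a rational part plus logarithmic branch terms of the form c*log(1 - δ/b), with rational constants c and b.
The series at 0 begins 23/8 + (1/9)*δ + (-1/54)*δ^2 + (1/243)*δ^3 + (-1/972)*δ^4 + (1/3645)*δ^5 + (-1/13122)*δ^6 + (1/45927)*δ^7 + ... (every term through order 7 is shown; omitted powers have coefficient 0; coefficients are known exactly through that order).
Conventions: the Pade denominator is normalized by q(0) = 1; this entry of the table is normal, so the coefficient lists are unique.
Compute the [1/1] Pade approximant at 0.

Taylor coefficients needed (read off): a_0 = 23/8, a_1 = 1/9, a_2 = -1/54.
Write the denominator as Q(δ) = 1 + q1*δ. Requiring Q*f - P = O(δ^3) with deg P <= 1 kills the coefficients of δ^2..δ^2 in Q*f:
  δ^2: a_2 + q1*a_1 = 0, i.e. -1/54 + (1/9)*q1 = 0.
Solving this linear system: q1 = 1/6.
The numerator is Q*f truncated at degree 1: P0 = a_0 = 23/8; P1 = a_1 + q1*a_0 = 85/144.

The Pade approximant has numerator coefficients [23/8, 85/144]; denominator coefficients [1, 1/6].


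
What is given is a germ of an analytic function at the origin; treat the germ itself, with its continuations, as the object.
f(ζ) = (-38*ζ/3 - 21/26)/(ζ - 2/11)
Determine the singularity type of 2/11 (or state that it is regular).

The denominator factor ζ - 2/11 vanishes at 2/11 and appears to the power 1; the numerator there equals -2669/858, nonzero, and no other factor vanishes.
Hence a pole whose order is the multiplicity, 1.

The point is a pole of order 1.


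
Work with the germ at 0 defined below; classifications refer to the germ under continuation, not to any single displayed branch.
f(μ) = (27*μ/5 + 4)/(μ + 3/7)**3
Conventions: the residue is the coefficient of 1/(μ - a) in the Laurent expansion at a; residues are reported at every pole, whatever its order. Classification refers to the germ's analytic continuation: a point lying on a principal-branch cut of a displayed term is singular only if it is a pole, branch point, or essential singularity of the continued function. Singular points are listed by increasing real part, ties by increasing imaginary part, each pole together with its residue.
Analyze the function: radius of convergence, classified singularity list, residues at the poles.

Denominator factor (μ + 3/7)^3: pole of order 3 at -3/7, modulus 3/7.
The radius of convergence is the smallest modulus among the singular points: 3/7.
At the order-3 pole -3/7 set g(μ) = (μ - (-3/7))^3*f(μ) = 27*μ/5 + 4.
Order-3 pole: residue = g''(a)/2; g''(-3/7) = 0, so the residue is 0.

Radius of convergence at 0: 3/7.
At -3/7: a pole of order 3; residue 0.


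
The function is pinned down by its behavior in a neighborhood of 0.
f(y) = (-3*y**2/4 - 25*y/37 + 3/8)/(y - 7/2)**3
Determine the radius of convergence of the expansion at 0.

Denominator factor (y - 7/2)^3: pole of order 3 at 7/2, modulus 7/2.
The radius of convergence is the smallest modulus among the singular points: 7/2.

The radius of convergence is 7/2.


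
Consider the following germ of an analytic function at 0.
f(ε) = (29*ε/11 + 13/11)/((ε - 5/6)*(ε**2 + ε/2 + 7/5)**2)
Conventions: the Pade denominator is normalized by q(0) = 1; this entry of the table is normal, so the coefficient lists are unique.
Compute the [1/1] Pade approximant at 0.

Taylor coefficients needed (expand at 0): a_0 = -390/539, a_1 = -7416/3773, a_2 = -10779/24010.
Write the denominator as Q(ε) = 1 + q1*ε. Requiring Q*f - P = O(ε^3) with deg P <= 1 kills the coefficients of ε^2..ε^2 in Q*f:
  ε^2: a_2 + q1*a_1 = 0, i.e. -10779/24010 + (-7416/3773)*q1 = 0.
Solving this linear system: q1 = -39523/173040.
The numerator is Q*f truncated at degree 1: P0 = a_0 = -390/539; P1 = a_1 + q1*a_0 = -5596985/3108952.

The Pade approximant has numerator coefficients [-390/539, -5596985/3108952]; denominator coefficients [1, -39523/173040].


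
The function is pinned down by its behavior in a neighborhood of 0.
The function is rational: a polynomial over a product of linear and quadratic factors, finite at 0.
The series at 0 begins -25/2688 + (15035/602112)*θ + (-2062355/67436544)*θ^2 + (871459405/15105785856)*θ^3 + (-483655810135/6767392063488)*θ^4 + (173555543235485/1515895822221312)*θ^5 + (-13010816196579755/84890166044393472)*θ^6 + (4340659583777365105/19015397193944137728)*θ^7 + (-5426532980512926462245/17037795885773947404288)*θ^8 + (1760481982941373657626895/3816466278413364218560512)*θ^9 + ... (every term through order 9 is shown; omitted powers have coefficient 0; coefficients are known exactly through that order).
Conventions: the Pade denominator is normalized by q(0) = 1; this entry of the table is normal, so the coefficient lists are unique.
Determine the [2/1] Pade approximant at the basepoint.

The Pade approximant has numerator coefficients [-25/2688, 21954815/2956592128, 6252756275/378443792384]; denominator coefficients [1, 174291881/92393504].


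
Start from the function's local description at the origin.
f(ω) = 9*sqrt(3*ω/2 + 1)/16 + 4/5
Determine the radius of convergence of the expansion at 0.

The radius of convergence is 2/3.

Branch term (9/16)*sqrt(1 - ω/(-2/3)): its argument vanishes at ω = -2/3, a square-root branch point, modulus 2/3.
The radius of convergence is the smallest modulus among the singular points: 2/3.


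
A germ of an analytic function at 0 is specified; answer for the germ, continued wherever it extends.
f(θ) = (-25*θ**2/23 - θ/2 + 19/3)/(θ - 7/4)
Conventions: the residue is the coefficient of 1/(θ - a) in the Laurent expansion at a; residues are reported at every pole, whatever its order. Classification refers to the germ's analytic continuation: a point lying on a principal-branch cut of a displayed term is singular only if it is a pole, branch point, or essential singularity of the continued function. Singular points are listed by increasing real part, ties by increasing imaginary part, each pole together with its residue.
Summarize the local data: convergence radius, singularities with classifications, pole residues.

Radius of convergence at 0: 7/4.
At 7/4: a pole of order 1; residue 2351/1104.

Denominator factor (θ - 7/4): pole of order 1 at 7/4, modulus 7/4.
The radius of convergence is the smallest modulus among the singular points: 7/4.
At the order-1 pole 7/4 set g(θ) = (θ - (7/4))*f(θ) = -25*θ**2/23 - θ/2 + 19/3.
Simple pole: residue = g(a) at a = 7/4, which is 2351/1104.


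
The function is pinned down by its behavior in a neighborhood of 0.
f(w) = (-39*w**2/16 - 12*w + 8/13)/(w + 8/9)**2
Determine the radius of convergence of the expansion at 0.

The radius of convergence is 8/9.

Denominator factor (w + 8/9)^2: pole of order 2 at -8/9, modulus 8/9.
The radius of convergence is the smallest modulus among the singular points: 8/9.


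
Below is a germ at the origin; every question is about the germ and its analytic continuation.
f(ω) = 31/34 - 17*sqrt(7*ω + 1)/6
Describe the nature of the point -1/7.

The point is an algebraic (square-root) branch point.

The term (-17/6)*sqrt(1 - ω/(-1/7)) has argument 1 - -1/7/(-1/7) = 0 at -1/7: a square-root (algebraic, two-sheeted) branch point; the remaining terms are analytic or single-valued there.


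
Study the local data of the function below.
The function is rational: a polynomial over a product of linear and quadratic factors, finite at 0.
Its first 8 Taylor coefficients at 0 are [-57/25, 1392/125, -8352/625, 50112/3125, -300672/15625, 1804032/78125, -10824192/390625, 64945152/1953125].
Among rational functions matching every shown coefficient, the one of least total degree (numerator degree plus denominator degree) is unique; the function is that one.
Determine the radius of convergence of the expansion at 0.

No rational of total degree below 2 reproduces all 8 coefficients; solving the [1/1] Pade equations on them gives f(τ) = (7*τ - 19/10)/(τ + 5/6), whose expansion matches every shown term.
Denominator factor (τ + 5/6): pole of order 1 at -5/6, modulus 5/6.
The radius of convergence is the smallest modulus among the singular points: 5/6.

The radius of convergence is 5/6.
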